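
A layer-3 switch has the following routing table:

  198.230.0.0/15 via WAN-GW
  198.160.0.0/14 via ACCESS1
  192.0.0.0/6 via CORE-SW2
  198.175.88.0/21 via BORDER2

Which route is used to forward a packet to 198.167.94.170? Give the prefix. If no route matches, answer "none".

198.167.94.170 is outside every listed prefix and there is no default route.

none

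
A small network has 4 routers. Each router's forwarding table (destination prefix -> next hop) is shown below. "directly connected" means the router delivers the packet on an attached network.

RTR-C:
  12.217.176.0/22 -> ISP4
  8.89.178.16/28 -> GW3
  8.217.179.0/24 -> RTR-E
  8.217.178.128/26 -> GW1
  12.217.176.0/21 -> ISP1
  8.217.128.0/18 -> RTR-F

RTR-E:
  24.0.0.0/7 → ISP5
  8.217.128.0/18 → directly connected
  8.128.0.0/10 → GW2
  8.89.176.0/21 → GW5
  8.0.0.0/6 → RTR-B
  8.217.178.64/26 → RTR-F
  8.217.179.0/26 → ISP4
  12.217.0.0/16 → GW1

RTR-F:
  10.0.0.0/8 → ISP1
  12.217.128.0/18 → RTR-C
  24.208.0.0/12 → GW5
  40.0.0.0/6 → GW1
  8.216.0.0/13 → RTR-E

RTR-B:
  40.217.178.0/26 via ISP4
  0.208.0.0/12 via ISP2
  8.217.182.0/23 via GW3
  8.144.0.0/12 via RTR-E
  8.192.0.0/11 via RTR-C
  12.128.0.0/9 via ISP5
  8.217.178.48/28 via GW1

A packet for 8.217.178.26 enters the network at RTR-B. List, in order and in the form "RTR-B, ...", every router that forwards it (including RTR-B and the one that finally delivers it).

RTR-B, RTR-C, RTR-F, RTR-E

At RTR-B: longest match for 8.217.178.26 is 8.192.0.0/11 -> RTR-C
At RTR-C: longest match for 8.217.178.26 is 8.217.128.0/18 -> RTR-F
At RTR-F: longest match for 8.217.178.26 is 8.216.0.0/13 -> RTR-E
At RTR-E: longest match for 8.217.178.26 is 8.217.128.0/18 -> directly connected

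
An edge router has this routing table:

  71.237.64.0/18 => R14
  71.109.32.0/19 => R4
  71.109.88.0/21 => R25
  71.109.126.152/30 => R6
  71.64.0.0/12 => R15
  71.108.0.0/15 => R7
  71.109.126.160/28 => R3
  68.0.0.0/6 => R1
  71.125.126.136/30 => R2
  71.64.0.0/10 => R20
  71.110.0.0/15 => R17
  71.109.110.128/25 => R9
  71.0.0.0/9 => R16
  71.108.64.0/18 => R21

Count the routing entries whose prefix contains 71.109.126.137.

4

Prefixes containing 71.109.126.137:
  68.0.0.0/6 (68.0.0.0 - 71.255.255.255)
  71.0.0.0/9 (71.0.0.0 - 71.127.255.255)
  71.64.0.0/10 (71.64.0.0 - 71.127.255.255)
  71.108.0.0/15 (71.108.0.0 - 71.109.255.255)
Total matching entries: 4.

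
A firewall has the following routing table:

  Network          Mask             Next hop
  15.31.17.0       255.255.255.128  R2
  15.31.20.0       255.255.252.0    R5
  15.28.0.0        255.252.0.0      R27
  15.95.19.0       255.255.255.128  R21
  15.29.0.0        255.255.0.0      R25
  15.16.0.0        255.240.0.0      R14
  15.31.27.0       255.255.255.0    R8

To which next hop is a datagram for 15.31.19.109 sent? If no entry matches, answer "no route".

Routes whose prefix contains 15.31.19.109:
  15.16.0.0/12 (15.16.0.0 - 15.31.255.255) -> R14
  15.28.0.0/14 (15.28.0.0 - 15.31.255.255) -> R27
More-specific entries that do NOT match:
  15.31.17.0/25 (15.31.17.0 - 15.31.17.127) does not contain 15.31.19.109
  15.95.19.0/25 (15.95.19.0 - 15.95.19.127) does not contain 15.31.19.109
  15.31.27.0/24 (15.31.27.0 - 15.31.27.255) does not contain 15.31.19.109
  15.31.20.0/22 (15.31.20.0 - 15.31.23.255) does not contain 15.31.19.109
  15.29.0.0/16 (15.29.0.0 - 15.29.255.255) does not contain 15.31.19.109
Longest matching prefix is /14 -> next hop R27.

R27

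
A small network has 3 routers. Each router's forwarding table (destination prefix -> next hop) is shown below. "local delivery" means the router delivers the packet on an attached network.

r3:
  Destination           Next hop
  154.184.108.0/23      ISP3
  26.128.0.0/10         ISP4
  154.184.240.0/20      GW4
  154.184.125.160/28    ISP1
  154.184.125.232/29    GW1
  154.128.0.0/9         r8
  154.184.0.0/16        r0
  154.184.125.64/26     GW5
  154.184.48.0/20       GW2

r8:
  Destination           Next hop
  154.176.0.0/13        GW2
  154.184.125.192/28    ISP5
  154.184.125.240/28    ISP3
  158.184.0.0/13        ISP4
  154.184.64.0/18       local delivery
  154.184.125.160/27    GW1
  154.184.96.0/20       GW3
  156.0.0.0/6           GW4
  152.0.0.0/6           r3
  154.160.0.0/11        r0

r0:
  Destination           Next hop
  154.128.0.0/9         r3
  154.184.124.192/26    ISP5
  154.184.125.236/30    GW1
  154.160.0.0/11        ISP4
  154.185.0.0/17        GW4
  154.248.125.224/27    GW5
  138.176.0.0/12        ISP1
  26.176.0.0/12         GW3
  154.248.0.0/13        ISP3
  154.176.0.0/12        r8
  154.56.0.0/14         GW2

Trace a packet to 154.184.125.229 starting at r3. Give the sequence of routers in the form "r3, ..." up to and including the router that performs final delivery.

r3, r0, r8

At r3: longest match for 154.184.125.229 is 154.184.0.0/16 -> r0
At r0: longest match for 154.184.125.229 is 154.176.0.0/12 -> r8
At r8: longest match for 154.184.125.229 is 154.184.64.0/18 -> local delivery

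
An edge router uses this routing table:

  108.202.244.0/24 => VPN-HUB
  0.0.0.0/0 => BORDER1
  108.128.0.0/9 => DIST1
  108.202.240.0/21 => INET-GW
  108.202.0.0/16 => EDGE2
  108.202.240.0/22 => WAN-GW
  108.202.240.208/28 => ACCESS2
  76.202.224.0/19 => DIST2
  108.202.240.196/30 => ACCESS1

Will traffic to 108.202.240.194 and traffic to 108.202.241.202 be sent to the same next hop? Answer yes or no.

yes

108.202.240.194: longest match 108.202.240.0/22 -> WAN-GW
108.202.241.202: longest match 108.202.240.0/22 -> WAN-GW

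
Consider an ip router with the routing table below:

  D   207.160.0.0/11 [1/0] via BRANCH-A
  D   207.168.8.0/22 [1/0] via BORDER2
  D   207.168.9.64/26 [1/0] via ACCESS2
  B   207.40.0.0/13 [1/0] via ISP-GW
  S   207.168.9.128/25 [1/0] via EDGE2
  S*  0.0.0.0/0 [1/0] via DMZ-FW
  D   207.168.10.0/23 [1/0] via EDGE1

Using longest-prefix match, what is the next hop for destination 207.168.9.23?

Routes whose prefix contains 207.168.9.23:
  0.0.0.0/0 (default, matches everything) -> DMZ-FW
  207.160.0.0/11 (207.160.0.0 - 207.191.255.255) -> BRANCH-A
  207.168.8.0/22 (207.168.8.0 - 207.168.11.255) -> BORDER2
More-specific entries that do NOT match:
  207.168.9.64/26 (207.168.9.64 - 207.168.9.127) does not contain 207.168.9.23
  207.168.9.128/25 (207.168.9.128 - 207.168.9.255) does not contain 207.168.9.23
  207.168.10.0/23 (207.168.10.0 - 207.168.11.255) does not contain 207.168.9.23
Longest matching prefix is /22 -> next hop BORDER2.

BORDER2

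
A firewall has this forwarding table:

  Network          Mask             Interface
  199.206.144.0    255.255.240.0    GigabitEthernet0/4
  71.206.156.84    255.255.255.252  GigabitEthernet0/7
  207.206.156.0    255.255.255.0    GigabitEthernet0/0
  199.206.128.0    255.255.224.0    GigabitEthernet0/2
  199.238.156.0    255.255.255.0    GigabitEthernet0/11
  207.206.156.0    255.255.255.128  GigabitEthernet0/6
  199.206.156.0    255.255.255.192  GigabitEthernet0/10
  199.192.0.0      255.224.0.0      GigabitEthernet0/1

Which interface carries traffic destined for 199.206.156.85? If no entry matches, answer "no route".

Routes whose prefix contains 199.206.156.85:
  199.192.0.0/11 (199.192.0.0 - 199.223.255.255) -> GigabitEthernet0/1
  199.206.128.0/19 (199.206.128.0 - 199.206.159.255) -> GigabitEthernet0/2
  199.206.144.0/20 (199.206.144.0 - 199.206.159.255) -> GigabitEthernet0/4
More-specific entries that do NOT match:
  71.206.156.84/30 (71.206.156.84 - 71.206.156.87) does not contain 199.206.156.85
  199.206.156.0/26 (199.206.156.0 - 199.206.156.63) does not contain 199.206.156.85
  207.206.156.0/25 (207.206.156.0 - 207.206.156.127) does not contain 199.206.156.85
  207.206.156.0/24 (207.206.156.0 - 207.206.156.255) does not contain 199.206.156.85
  199.238.156.0/24 (199.238.156.0 - 199.238.156.255) does not contain 199.206.156.85
Longest matching prefix is /20 -> interface GigabitEthernet0/4.

GigabitEthernet0/4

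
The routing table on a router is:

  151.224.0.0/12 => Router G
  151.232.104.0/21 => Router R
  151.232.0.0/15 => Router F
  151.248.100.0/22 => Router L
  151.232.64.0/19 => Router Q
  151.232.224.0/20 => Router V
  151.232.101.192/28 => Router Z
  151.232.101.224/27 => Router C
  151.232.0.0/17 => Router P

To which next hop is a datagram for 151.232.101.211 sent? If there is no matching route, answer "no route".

Routes whose prefix contains 151.232.101.211:
  151.224.0.0/12 (151.224.0.0 - 151.239.255.255) -> Router G
  151.232.0.0/15 (151.232.0.0 - 151.233.255.255) -> Router F
  151.232.0.0/17 (151.232.0.0 - 151.232.127.255) -> Router P
More-specific entries that do NOT match:
  151.232.101.192/28 (151.232.101.192 - 151.232.101.207) does not contain 151.232.101.211
  151.232.101.224/27 (151.232.101.224 - 151.232.101.255) does not contain 151.232.101.211
  151.248.100.0/22 (151.248.100.0 - 151.248.103.255) does not contain 151.232.101.211
  151.232.104.0/21 (151.232.104.0 - 151.232.111.255) does not contain 151.232.101.211
  151.232.224.0/20 (151.232.224.0 - 151.232.239.255) does not contain 151.232.101.211
  151.232.64.0/19 (151.232.64.0 - 151.232.95.255) does not contain 151.232.101.211
Longest matching prefix is /17 -> next hop Router P.

Router P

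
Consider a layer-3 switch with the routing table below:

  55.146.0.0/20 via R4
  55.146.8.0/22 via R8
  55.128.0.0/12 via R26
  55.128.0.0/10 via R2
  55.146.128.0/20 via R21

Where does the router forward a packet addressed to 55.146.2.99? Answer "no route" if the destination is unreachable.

Routes whose prefix contains 55.146.2.99:
  55.128.0.0/10 (55.128.0.0 - 55.191.255.255) -> R2
  55.146.0.0/20 (55.146.0.0 - 55.146.15.255) -> R4
More-specific entries that do NOT match:
  55.146.8.0/22 (55.146.8.0 - 55.146.11.255) does not contain 55.146.2.99
Longest matching prefix is /20 -> next hop R4.

R4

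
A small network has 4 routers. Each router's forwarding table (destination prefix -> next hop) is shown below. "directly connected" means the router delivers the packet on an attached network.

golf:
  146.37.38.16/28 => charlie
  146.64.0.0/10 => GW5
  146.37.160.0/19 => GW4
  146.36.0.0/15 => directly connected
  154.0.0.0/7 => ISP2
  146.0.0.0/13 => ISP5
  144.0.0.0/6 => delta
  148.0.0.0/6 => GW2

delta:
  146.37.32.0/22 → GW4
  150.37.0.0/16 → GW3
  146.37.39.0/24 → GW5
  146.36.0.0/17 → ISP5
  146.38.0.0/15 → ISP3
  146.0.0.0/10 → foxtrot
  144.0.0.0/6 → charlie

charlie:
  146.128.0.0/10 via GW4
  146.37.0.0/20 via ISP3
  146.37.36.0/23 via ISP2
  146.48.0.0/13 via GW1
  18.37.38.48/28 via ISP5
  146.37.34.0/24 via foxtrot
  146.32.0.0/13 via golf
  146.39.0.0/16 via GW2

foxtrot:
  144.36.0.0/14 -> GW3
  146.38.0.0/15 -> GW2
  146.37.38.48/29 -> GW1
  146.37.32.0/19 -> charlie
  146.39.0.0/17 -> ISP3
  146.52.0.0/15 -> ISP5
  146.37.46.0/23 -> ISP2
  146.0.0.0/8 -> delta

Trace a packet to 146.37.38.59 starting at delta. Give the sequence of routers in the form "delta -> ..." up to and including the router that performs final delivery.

At delta: longest match for 146.37.38.59 is 146.0.0.0/10 -> foxtrot
At foxtrot: longest match for 146.37.38.59 is 146.37.32.0/19 -> charlie
At charlie: longest match for 146.37.38.59 is 146.32.0.0/13 -> golf
At golf: longest match for 146.37.38.59 is 146.36.0.0/15 -> directly connected

delta -> foxtrot -> charlie -> golf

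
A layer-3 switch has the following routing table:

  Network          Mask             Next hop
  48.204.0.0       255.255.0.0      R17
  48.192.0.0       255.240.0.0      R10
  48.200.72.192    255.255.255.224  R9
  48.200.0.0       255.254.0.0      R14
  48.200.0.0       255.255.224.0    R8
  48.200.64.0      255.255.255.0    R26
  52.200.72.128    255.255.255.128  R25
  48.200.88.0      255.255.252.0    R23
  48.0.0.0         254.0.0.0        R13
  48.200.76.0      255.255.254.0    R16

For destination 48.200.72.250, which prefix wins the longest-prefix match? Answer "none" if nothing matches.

48.200.0.0/15

Entries matching 48.200.72.250:
  48.0.0.0/7 (48.0.0.0 - 49.255.255.255)
  48.192.0.0/12 (48.192.0.0 - 48.207.255.255)
  48.200.0.0/15 (48.200.0.0 - 48.201.255.255)
Most specific is 48.200.0.0/15.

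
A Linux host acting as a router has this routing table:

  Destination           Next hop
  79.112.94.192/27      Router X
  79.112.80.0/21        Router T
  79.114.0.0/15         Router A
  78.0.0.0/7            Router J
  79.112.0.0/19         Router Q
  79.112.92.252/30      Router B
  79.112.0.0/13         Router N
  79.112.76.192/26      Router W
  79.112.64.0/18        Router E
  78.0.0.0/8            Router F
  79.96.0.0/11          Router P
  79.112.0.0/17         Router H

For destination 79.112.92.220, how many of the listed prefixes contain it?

Prefixes containing 79.112.92.220:
  78.0.0.0/7 (78.0.0.0 - 79.255.255.255)
  79.96.0.0/11 (79.96.0.0 - 79.127.255.255)
  79.112.0.0/13 (79.112.0.0 - 79.119.255.255)
  79.112.0.0/17 (79.112.0.0 - 79.112.127.255)
  79.112.64.0/18 (79.112.64.0 - 79.112.127.255)
Total matching entries: 5.

5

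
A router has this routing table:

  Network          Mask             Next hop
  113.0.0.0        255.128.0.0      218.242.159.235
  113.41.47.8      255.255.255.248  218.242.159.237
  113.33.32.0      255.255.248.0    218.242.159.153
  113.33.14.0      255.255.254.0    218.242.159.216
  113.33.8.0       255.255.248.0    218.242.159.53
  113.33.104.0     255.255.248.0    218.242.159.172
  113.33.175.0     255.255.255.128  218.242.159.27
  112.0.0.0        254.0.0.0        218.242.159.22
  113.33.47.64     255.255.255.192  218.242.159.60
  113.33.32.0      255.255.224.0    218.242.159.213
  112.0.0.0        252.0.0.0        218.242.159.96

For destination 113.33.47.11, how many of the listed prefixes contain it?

4

Prefixes containing 113.33.47.11:
  112.0.0.0/6 (112.0.0.0 - 115.255.255.255)
  112.0.0.0/7 (112.0.0.0 - 113.255.255.255)
  113.0.0.0/9 (113.0.0.0 - 113.127.255.255)
  113.33.32.0/19 (113.33.32.0 - 113.33.63.255)
Total matching entries: 4.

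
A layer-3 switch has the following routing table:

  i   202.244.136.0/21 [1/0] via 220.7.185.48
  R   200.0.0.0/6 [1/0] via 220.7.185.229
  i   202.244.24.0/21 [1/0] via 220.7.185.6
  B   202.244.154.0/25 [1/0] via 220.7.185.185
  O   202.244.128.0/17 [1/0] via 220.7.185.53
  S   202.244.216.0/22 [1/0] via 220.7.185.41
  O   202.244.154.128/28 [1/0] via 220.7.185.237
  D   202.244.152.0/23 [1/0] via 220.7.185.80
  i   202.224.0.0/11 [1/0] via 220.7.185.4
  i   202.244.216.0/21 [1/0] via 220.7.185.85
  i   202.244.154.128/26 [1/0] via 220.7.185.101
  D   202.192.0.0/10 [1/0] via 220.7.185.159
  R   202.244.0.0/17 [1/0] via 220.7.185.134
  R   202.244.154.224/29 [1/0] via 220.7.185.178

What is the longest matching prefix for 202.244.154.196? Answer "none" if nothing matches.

202.244.128.0/17

Entries matching 202.244.154.196:
  200.0.0.0/6 (200.0.0.0 - 203.255.255.255)
  202.192.0.0/10 (202.192.0.0 - 202.255.255.255)
  202.224.0.0/11 (202.224.0.0 - 202.255.255.255)
  202.244.128.0/17 (202.244.128.0 - 202.244.255.255)
Most specific is 202.244.128.0/17.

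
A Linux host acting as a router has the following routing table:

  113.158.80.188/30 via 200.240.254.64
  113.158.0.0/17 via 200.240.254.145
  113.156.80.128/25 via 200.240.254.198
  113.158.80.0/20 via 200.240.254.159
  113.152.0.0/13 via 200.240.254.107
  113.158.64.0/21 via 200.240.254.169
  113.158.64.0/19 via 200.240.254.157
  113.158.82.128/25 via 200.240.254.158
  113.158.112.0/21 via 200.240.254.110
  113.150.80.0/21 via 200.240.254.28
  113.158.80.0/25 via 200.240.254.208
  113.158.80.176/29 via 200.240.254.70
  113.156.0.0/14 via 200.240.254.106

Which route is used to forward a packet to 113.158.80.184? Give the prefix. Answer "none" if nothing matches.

Entries matching 113.158.80.184:
  113.152.0.0/13 (113.152.0.0 - 113.159.255.255)
  113.156.0.0/14 (113.156.0.0 - 113.159.255.255)
  113.158.0.0/17 (113.158.0.0 - 113.158.127.255)
  113.158.64.0/19 (113.158.64.0 - 113.158.95.255)
  113.158.80.0/20 (113.158.80.0 - 113.158.95.255)
Most specific is 113.158.80.0/20.

113.158.80.0/20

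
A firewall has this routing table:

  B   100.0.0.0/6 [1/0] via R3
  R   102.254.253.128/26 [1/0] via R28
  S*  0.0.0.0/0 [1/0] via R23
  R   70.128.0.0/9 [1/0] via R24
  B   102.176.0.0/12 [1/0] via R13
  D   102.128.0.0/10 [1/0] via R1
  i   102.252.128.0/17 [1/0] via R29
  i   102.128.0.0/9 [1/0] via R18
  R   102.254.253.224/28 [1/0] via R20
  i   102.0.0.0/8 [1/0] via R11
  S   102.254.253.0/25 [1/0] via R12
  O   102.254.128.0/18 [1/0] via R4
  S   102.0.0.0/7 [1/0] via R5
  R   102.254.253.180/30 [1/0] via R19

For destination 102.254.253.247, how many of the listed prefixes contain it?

5

Prefixes containing 102.254.253.247:
  0.0.0.0/0 (default, matches everything)
  100.0.0.0/6 (100.0.0.0 - 103.255.255.255)
  102.0.0.0/7 (102.0.0.0 - 103.255.255.255)
  102.0.0.0/8 (102.0.0.0 - 102.255.255.255)
  102.128.0.0/9 (102.128.0.0 - 102.255.255.255)
Total matching entries: 5.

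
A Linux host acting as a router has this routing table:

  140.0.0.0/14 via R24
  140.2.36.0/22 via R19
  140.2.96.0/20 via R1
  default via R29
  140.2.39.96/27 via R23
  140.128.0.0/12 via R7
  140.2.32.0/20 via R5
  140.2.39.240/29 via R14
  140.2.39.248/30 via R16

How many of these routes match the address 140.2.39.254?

4

Prefixes containing 140.2.39.254:
  0.0.0.0/0 (default, matches everything)
  140.0.0.0/14 (140.0.0.0 - 140.3.255.255)
  140.2.32.0/20 (140.2.32.0 - 140.2.47.255)
  140.2.36.0/22 (140.2.36.0 - 140.2.39.255)
Total matching entries: 4.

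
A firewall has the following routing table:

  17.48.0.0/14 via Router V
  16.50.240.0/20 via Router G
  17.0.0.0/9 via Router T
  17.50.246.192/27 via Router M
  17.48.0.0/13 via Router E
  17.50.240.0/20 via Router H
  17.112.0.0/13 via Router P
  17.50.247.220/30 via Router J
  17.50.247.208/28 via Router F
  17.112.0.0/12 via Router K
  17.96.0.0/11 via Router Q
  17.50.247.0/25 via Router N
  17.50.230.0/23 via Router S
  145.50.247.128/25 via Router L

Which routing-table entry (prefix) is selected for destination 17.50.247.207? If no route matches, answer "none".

Entries matching 17.50.247.207:
  17.0.0.0/9 (17.0.0.0 - 17.127.255.255)
  17.48.0.0/13 (17.48.0.0 - 17.55.255.255)
  17.48.0.0/14 (17.48.0.0 - 17.51.255.255)
  17.50.240.0/20 (17.50.240.0 - 17.50.255.255)
Most specific is 17.50.240.0/20.

17.50.240.0/20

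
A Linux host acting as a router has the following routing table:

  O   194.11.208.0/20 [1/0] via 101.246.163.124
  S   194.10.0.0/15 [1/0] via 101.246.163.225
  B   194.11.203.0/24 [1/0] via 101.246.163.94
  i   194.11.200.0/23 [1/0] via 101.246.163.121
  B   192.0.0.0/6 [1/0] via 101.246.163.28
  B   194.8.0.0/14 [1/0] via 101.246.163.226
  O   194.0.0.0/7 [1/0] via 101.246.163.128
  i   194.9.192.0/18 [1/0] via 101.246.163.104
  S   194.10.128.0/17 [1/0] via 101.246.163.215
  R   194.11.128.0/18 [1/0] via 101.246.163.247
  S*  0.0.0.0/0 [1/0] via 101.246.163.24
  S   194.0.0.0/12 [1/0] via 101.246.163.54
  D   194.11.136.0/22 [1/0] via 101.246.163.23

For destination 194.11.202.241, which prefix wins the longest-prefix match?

194.10.0.0/15

Entries matching 194.11.202.241:
  0.0.0.0/0 (default, matches everything)
  192.0.0.0/6 (192.0.0.0 - 195.255.255.255)
  194.0.0.0/7 (194.0.0.0 - 195.255.255.255)
  194.0.0.0/12 (194.0.0.0 - 194.15.255.255)
  194.8.0.0/14 (194.8.0.0 - 194.11.255.255)
  194.10.0.0/15 (194.10.0.0 - 194.11.255.255)
Most specific is 194.10.0.0/15.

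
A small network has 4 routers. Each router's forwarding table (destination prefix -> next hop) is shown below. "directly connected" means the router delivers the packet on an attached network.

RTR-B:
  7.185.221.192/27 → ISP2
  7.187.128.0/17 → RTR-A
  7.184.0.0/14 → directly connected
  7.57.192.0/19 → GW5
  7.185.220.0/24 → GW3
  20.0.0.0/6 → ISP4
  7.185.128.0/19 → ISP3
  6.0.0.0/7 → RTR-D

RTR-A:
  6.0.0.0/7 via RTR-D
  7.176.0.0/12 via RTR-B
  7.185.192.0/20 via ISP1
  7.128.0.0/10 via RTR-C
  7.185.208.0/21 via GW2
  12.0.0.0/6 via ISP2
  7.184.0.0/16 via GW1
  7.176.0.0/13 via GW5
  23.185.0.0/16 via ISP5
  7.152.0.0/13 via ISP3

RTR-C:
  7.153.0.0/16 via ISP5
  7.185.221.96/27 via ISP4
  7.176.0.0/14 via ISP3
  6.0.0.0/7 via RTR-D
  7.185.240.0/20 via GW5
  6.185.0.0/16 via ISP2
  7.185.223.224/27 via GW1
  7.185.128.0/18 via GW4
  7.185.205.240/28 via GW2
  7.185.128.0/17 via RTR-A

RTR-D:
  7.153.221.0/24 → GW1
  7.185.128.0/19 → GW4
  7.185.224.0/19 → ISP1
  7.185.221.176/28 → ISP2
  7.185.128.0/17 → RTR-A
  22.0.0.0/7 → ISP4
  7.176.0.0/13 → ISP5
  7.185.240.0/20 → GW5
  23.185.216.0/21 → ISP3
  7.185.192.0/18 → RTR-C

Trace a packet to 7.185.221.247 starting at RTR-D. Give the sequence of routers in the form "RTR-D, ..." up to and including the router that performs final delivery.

At RTR-D: longest match for 7.185.221.247 is 7.185.192.0/18 -> RTR-C
At RTR-C: longest match for 7.185.221.247 is 7.185.128.0/17 -> RTR-A
At RTR-A: longest match for 7.185.221.247 is 7.176.0.0/12 -> RTR-B
At RTR-B: longest match for 7.185.221.247 is 7.184.0.0/14 -> directly connected

RTR-D, RTR-C, RTR-A, RTR-B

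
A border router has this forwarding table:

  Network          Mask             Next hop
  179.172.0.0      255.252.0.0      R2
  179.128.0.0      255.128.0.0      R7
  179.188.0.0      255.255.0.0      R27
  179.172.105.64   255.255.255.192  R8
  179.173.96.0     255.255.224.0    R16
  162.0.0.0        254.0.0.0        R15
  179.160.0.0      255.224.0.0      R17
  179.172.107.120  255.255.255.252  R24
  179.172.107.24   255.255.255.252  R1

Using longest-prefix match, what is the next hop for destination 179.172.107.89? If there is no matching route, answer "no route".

Routes whose prefix contains 179.172.107.89:
  179.128.0.0/9 (179.128.0.0 - 179.255.255.255) -> R7
  179.160.0.0/11 (179.160.0.0 - 179.191.255.255) -> R17
  179.172.0.0/14 (179.172.0.0 - 179.175.255.255) -> R2
More-specific entries that do NOT match:
  179.172.107.120/30 (179.172.107.120 - 179.172.107.123) does not contain 179.172.107.89
  179.172.107.24/30 (179.172.107.24 - 179.172.107.27) does not contain 179.172.107.89
  179.172.105.64/26 (179.172.105.64 - 179.172.105.127) does not contain 179.172.107.89
  179.173.96.0/19 (179.173.96.0 - 179.173.127.255) does not contain 179.172.107.89
  179.188.0.0/16 (179.188.0.0 - 179.188.255.255) does not contain 179.172.107.89
Longest matching prefix is /14 -> next hop R2.

R2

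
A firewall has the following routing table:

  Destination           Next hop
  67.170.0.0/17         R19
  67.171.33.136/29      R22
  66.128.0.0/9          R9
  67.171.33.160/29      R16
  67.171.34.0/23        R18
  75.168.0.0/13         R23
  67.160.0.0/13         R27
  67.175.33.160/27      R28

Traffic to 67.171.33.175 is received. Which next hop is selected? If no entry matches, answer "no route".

No entry's prefix contains 67.171.33.175; there is no default route.

no route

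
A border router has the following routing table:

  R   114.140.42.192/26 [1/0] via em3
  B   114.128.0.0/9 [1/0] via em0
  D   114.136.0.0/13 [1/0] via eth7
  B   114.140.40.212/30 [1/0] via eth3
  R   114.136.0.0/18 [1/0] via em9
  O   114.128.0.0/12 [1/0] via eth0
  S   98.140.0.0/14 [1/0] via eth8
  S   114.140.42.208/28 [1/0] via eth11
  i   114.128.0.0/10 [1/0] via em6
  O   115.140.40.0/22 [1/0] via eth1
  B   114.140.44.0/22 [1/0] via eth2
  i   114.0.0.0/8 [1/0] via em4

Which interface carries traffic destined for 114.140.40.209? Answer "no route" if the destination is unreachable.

Routes whose prefix contains 114.140.40.209:
  114.0.0.0/8 (114.0.0.0 - 114.255.255.255) -> em4
  114.128.0.0/9 (114.128.0.0 - 114.255.255.255) -> em0
  114.128.0.0/10 (114.128.0.0 - 114.191.255.255) -> em6
  114.128.0.0/12 (114.128.0.0 - 114.143.255.255) -> eth0
  114.136.0.0/13 (114.136.0.0 - 114.143.255.255) -> eth7
More-specific entries that do NOT match:
  114.140.40.212/30 (114.140.40.212 - 114.140.40.215) does not contain 114.140.40.209
  114.140.42.208/28 (114.140.42.208 - 114.140.42.223) does not contain 114.140.40.209
  114.140.42.192/26 (114.140.42.192 - 114.140.42.255) does not contain 114.140.40.209
  115.140.40.0/22 (115.140.40.0 - 115.140.43.255) does not contain 114.140.40.209
  114.140.44.0/22 (114.140.44.0 - 114.140.47.255) does not contain 114.140.40.209
  114.136.0.0/18 (114.136.0.0 - 114.136.63.255) does not contain 114.140.40.209
  98.140.0.0/14 (98.140.0.0 - 98.143.255.255) does not contain 114.140.40.209
Longest matching prefix is /13 -> interface eth7.

eth7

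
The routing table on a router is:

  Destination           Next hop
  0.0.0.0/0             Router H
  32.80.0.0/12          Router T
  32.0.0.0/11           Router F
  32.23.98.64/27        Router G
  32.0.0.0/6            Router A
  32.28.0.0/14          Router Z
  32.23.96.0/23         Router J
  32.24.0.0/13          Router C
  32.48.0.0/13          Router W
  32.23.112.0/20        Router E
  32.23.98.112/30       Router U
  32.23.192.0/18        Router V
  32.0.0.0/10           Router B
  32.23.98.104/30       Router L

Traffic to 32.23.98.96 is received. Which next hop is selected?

Routes whose prefix contains 32.23.98.96:
  0.0.0.0/0 (default, matches everything) -> Router H
  32.0.0.0/6 (32.0.0.0 - 35.255.255.255) -> Router A
  32.0.0.0/10 (32.0.0.0 - 32.63.255.255) -> Router B
  32.0.0.0/11 (32.0.0.0 - 32.31.255.255) -> Router F
More-specific entries that do NOT match:
  32.23.98.112/30 (32.23.98.112 - 32.23.98.115) does not contain 32.23.98.96
  32.23.98.104/30 (32.23.98.104 - 32.23.98.107) does not contain 32.23.98.96
  32.23.98.64/27 (32.23.98.64 - 32.23.98.95) does not contain 32.23.98.96
  32.23.96.0/23 (32.23.96.0 - 32.23.97.255) does not contain 32.23.98.96
  32.23.112.0/20 (32.23.112.0 - 32.23.127.255) does not contain 32.23.98.96
  32.23.192.0/18 (32.23.192.0 - 32.23.255.255) does not contain 32.23.98.96
  32.28.0.0/14 (32.28.0.0 - 32.31.255.255) does not contain 32.23.98.96
  32.24.0.0/13 (32.24.0.0 - 32.31.255.255) does not contain 32.23.98.96
  32.48.0.0/13 (32.48.0.0 - 32.55.255.255) does not contain 32.23.98.96
  32.80.0.0/12 (32.80.0.0 - 32.95.255.255) does not contain 32.23.98.96
Longest matching prefix is /11 -> next hop Router F.

Router F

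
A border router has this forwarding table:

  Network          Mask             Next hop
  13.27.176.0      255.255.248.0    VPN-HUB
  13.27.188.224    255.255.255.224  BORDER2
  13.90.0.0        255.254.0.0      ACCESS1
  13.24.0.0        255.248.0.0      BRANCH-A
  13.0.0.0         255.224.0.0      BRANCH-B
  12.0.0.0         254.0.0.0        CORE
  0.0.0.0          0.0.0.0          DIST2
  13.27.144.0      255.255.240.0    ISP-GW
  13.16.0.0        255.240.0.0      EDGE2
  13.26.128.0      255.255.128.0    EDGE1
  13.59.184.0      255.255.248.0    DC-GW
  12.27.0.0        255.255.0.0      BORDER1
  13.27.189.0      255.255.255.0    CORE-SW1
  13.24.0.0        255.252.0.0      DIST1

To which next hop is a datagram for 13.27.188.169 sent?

Routes whose prefix contains 13.27.188.169:
  0.0.0.0/0 (default, matches everything) -> DIST2
  12.0.0.0/7 (12.0.0.0 - 13.255.255.255) -> CORE
  13.0.0.0/11 (13.0.0.0 - 13.31.255.255) -> BRANCH-B
  13.16.0.0/12 (13.16.0.0 - 13.31.255.255) -> EDGE2
  13.24.0.0/13 (13.24.0.0 - 13.31.255.255) -> BRANCH-A
  13.24.0.0/14 (13.24.0.0 - 13.27.255.255) -> DIST1
More-specific entries that do NOT match:
  13.27.188.224/27 (13.27.188.224 - 13.27.188.255) does not contain 13.27.188.169
  13.27.189.0/24 (13.27.189.0 - 13.27.189.255) does not contain 13.27.188.169
  13.27.176.0/21 (13.27.176.0 - 13.27.183.255) does not contain 13.27.188.169
  13.59.184.0/21 (13.59.184.0 - 13.59.191.255) does not contain 13.27.188.169
  13.27.144.0/20 (13.27.144.0 - 13.27.159.255) does not contain 13.27.188.169
  13.26.128.0/17 (13.26.128.0 - 13.26.255.255) does not contain 13.27.188.169
  12.27.0.0/16 (12.27.0.0 - 12.27.255.255) does not contain 13.27.188.169
  13.90.0.0/15 (13.90.0.0 - 13.91.255.255) does not contain 13.27.188.169
Longest matching prefix is /14 -> next hop DIST1.

DIST1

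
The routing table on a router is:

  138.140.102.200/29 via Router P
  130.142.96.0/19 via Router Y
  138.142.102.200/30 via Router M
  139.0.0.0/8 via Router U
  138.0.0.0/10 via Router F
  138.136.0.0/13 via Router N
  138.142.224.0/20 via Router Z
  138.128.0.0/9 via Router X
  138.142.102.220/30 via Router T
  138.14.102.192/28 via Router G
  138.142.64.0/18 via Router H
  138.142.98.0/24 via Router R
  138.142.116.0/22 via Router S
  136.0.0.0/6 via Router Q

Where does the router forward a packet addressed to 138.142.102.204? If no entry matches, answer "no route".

Routes whose prefix contains 138.142.102.204:
  136.0.0.0/6 (136.0.0.0 - 139.255.255.255) -> Router Q
  138.128.0.0/9 (138.128.0.0 - 138.255.255.255) -> Router X
  138.136.0.0/13 (138.136.0.0 - 138.143.255.255) -> Router N
  138.142.64.0/18 (138.142.64.0 - 138.142.127.255) -> Router H
More-specific entries that do NOT match:
  138.142.102.200/30 (138.142.102.200 - 138.142.102.203) does not contain 138.142.102.204
  138.142.102.220/30 (138.142.102.220 - 138.142.102.223) does not contain 138.142.102.204
  138.140.102.200/29 (138.140.102.200 - 138.140.102.207) does not contain 138.142.102.204
  138.14.102.192/28 (138.14.102.192 - 138.14.102.207) does not contain 138.142.102.204
  138.142.98.0/24 (138.142.98.0 - 138.142.98.255) does not contain 138.142.102.204
  138.142.116.0/22 (138.142.116.0 - 138.142.119.255) does not contain 138.142.102.204
  138.142.224.0/20 (138.142.224.0 - 138.142.239.255) does not contain 138.142.102.204
  130.142.96.0/19 (130.142.96.0 - 130.142.127.255) does not contain 138.142.102.204
Longest matching prefix is /18 -> next hop Router H.

Router H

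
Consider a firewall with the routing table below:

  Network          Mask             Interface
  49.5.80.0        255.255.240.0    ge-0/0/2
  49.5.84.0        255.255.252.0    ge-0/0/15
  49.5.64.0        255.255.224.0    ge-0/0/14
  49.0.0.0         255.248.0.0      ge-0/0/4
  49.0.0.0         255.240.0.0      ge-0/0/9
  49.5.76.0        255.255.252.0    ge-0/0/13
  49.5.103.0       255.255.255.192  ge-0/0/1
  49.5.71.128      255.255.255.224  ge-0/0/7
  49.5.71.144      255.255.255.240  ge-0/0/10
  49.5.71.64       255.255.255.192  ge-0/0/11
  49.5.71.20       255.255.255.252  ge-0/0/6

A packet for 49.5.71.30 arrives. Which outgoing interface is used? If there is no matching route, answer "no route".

ge-0/0/14

Routes whose prefix contains 49.5.71.30:
  49.0.0.0/12 (49.0.0.0 - 49.15.255.255) -> ge-0/0/9
  49.0.0.0/13 (49.0.0.0 - 49.7.255.255) -> ge-0/0/4
  49.5.64.0/19 (49.5.64.0 - 49.5.95.255) -> ge-0/0/14
More-specific entries that do NOT match:
  49.5.71.20/30 (49.5.71.20 - 49.5.71.23) does not contain 49.5.71.30
  49.5.71.144/28 (49.5.71.144 - 49.5.71.159) does not contain 49.5.71.30
  49.5.71.128/27 (49.5.71.128 - 49.5.71.159) does not contain 49.5.71.30
  49.5.103.0/26 (49.5.103.0 - 49.5.103.63) does not contain 49.5.71.30
  49.5.71.64/26 (49.5.71.64 - 49.5.71.127) does not contain 49.5.71.30
  49.5.84.0/22 (49.5.84.0 - 49.5.87.255) does not contain 49.5.71.30
  49.5.76.0/22 (49.5.76.0 - 49.5.79.255) does not contain 49.5.71.30
  49.5.80.0/20 (49.5.80.0 - 49.5.95.255) does not contain 49.5.71.30
Longest matching prefix is /19 -> interface ge-0/0/14.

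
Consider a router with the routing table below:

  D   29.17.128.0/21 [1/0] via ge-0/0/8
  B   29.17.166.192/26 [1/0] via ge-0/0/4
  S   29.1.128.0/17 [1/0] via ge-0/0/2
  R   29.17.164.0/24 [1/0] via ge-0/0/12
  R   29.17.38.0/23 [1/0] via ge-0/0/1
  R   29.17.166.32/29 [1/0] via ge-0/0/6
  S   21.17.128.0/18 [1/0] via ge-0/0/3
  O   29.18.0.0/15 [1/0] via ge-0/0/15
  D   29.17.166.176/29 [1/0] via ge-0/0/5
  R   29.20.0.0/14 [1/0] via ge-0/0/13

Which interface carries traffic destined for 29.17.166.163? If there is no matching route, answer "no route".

No entry's prefix contains 29.17.166.163; there is no default route.

no route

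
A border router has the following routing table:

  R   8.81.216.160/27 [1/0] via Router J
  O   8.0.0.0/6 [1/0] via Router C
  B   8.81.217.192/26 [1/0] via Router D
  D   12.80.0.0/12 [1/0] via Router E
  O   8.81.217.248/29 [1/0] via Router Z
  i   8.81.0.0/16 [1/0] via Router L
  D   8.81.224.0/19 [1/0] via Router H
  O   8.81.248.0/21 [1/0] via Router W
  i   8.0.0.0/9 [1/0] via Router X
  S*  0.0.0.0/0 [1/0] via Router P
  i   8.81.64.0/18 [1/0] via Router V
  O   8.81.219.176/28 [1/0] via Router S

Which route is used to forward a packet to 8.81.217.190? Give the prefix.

8.81.0.0/16

Entries matching 8.81.217.190:
  0.0.0.0/0 (default, matches everything)
  8.0.0.0/6 (8.0.0.0 - 11.255.255.255)
  8.0.0.0/9 (8.0.0.0 - 8.127.255.255)
  8.81.0.0/16 (8.81.0.0 - 8.81.255.255)
Most specific is 8.81.0.0/16.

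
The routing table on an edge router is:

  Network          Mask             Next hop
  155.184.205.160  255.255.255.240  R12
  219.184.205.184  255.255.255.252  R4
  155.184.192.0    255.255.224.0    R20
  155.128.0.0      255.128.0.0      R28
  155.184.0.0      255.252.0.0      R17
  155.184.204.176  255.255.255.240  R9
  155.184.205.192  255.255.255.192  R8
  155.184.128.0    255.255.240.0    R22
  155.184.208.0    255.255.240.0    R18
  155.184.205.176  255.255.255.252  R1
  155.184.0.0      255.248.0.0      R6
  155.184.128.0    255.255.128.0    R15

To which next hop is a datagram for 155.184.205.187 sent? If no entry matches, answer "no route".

R20

Routes whose prefix contains 155.184.205.187:
  155.128.0.0/9 (155.128.0.0 - 155.255.255.255) -> R28
  155.184.0.0/13 (155.184.0.0 - 155.191.255.255) -> R6
  155.184.0.0/14 (155.184.0.0 - 155.187.255.255) -> R17
  155.184.128.0/17 (155.184.128.0 - 155.184.255.255) -> R15
  155.184.192.0/19 (155.184.192.0 - 155.184.223.255) -> R20
More-specific entries that do NOT match:
  219.184.205.184/30 (219.184.205.184 - 219.184.205.187) does not contain 155.184.205.187
  155.184.205.176/30 (155.184.205.176 - 155.184.205.179) does not contain 155.184.205.187
  155.184.205.160/28 (155.184.205.160 - 155.184.205.175) does not contain 155.184.205.187
  155.184.204.176/28 (155.184.204.176 - 155.184.204.191) does not contain 155.184.205.187
  155.184.205.192/26 (155.184.205.192 - 155.184.205.255) does not contain 155.184.205.187
  155.184.128.0/20 (155.184.128.0 - 155.184.143.255) does not contain 155.184.205.187
  155.184.208.0/20 (155.184.208.0 - 155.184.223.255) does not contain 155.184.205.187
Longest matching prefix is /19 -> next hop R20.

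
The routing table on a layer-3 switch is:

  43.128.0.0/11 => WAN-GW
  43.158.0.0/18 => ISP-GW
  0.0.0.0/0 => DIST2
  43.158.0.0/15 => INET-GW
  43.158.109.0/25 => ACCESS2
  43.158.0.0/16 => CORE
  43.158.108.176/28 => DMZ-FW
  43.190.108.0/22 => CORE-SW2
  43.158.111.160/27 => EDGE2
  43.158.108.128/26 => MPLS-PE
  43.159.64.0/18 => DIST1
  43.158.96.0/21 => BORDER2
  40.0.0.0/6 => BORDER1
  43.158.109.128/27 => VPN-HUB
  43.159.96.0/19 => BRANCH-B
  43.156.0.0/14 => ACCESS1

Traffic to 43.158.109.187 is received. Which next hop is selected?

CORE

Routes whose prefix contains 43.158.109.187:
  0.0.0.0/0 (default, matches everything) -> DIST2
  40.0.0.0/6 (40.0.0.0 - 43.255.255.255) -> BORDER1
  43.128.0.0/11 (43.128.0.0 - 43.159.255.255) -> WAN-GW
  43.156.0.0/14 (43.156.0.0 - 43.159.255.255) -> ACCESS1
  43.158.0.0/15 (43.158.0.0 - 43.159.255.255) -> INET-GW
  43.158.0.0/16 (43.158.0.0 - 43.158.255.255) -> CORE
More-specific entries that do NOT match:
  43.158.108.176/28 (43.158.108.176 - 43.158.108.191) does not contain 43.158.109.187
  43.158.111.160/27 (43.158.111.160 - 43.158.111.191) does not contain 43.158.109.187
  43.158.109.128/27 (43.158.109.128 - 43.158.109.159) does not contain 43.158.109.187
  43.158.108.128/26 (43.158.108.128 - 43.158.108.191) does not contain 43.158.109.187
  43.158.109.0/25 (43.158.109.0 - 43.158.109.127) does not contain 43.158.109.187
  43.190.108.0/22 (43.190.108.0 - 43.190.111.255) does not contain 43.158.109.187
  43.158.96.0/21 (43.158.96.0 - 43.158.103.255) does not contain 43.158.109.187
  43.159.96.0/19 (43.159.96.0 - 43.159.127.255) does not contain 43.158.109.187
  43.158.0.0/18 (43.158.0.0 - 43.158.63.255) does not contain 43.158.109.187
  43.159.64.0/18 (43.159.64.0 - 43.159.127.255) does not contain 43.158.109.187
Longest matching prefix is /16 -> next hop CORE.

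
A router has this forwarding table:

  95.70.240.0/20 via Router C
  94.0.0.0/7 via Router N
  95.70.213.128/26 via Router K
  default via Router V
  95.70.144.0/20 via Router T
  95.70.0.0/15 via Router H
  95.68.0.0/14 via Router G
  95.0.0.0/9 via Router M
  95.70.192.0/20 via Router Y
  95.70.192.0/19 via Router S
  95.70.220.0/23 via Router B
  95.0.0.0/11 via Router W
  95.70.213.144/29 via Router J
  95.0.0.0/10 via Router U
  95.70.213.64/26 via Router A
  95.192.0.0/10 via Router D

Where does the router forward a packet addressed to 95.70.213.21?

Routes whose prefix contains 95.70.213.21:
  0.0.0.0/0 (default, matches everything) -> Router V
  94.0.0.0/7 (94.0.0.0 - 95.255.255.255) -> Router N
  95.0.0.0/9 (95.0.0.0 - 95.127.255.255) -> Router M
  95.68.0.0/14 (95.68.0.0 - 95.71.255.255) -> Router G
  95.70.0.0/15 (95.70.0.0 - 95.71.255.255) -> Router H
  95.70.192.0/19 (95.70.192.0 - 95.70.223.255) -> Router S
More-specific entries that do NOT match:
  95.70.213.144/29 (95.70.213.144 - 95.70.213.151) does not contain 95.70.213.21
  95.70.213.128/26 (95.70.213.128 - 95.70.213.191) does not contain 95.70.213.21
  95.70.213.64/26 (95.70.213.64 - 95.70.213.127) does not contain 95.70.213.21
  95.70.220.0/23 (95.70.220.0 - 95.70.221.255) does not contain 95.70.213.21
  95.70.240.0/20 (95.70.240.0 - 95.70.255.255) does not contain 95.70.213.21
  95.70.144.0/20 (95.70.144.0 - 95.70.159.255) does not contain 95.70.213.21
  95.70.192.0/20 (95.70.192.0 - 95.70.207.255) does not contain 95.70.213.21
Longest matching prefix is /19 -> next hop Router S.

Router S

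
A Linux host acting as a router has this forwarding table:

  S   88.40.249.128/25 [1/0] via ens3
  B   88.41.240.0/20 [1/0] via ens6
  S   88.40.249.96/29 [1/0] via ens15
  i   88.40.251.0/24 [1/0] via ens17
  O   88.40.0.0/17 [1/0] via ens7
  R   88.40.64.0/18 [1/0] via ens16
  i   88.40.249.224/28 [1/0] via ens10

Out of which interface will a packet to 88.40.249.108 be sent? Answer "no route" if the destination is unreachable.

no route

No entry's prefix contains 88.40.249.108; there is no default route.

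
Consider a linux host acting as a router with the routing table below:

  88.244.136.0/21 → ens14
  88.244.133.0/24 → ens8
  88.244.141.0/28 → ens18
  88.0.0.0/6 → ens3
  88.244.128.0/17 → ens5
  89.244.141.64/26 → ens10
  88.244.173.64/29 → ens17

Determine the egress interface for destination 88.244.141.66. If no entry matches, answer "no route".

ens14

Routes whose prefix contains 88.244.141.66:
  88.0.0.0/6 (88.0.0.0 - 91.255.255.255) -> ens3
  88.244.128.0/17 (88.244.128.0 - 88.244.255.255) -> ens5
  88.244.136.0/21 (88.244.136.0 - 88.244.143.255) -> ens14
More-specific entries that do NOT match:
  88.244.173.64/29 (88.244.173.64 - 88.244.173.71) does not contain 88.244.141.66
  88.244.141.0/28 (88.244.141.0 - 88.244.141.15) does not contain 88.244.141.66
  89.244.141.64/26 (89.244.141.64 - 89.244.141.127) does not contain 88.244.141.66
  88.244.133.0/24 (88.244.133.0 - 88.244.133.255) does not contain 88.244.141.66
Longest matching prefix is /21 -> interface ens14.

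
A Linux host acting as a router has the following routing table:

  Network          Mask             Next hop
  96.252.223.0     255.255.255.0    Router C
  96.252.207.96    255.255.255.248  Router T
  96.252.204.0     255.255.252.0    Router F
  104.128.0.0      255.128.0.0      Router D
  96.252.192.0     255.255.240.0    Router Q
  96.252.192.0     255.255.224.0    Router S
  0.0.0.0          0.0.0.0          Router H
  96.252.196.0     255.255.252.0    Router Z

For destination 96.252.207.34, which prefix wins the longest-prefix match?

96.252.204.0/22

Entries matching 96.252.207.34:
  0.0.0.0/0 (default, matches everything)
  96.252.192.0/19 (96.252.192.0 - 96.252.223.255)
  96.252.192.0/20 (96.252.192.0 - 96.252.207.255)
  96.252.204.0/22 (96.252.204.0 - 96.252.207.255)
Most specific is 96.252.204.0/22.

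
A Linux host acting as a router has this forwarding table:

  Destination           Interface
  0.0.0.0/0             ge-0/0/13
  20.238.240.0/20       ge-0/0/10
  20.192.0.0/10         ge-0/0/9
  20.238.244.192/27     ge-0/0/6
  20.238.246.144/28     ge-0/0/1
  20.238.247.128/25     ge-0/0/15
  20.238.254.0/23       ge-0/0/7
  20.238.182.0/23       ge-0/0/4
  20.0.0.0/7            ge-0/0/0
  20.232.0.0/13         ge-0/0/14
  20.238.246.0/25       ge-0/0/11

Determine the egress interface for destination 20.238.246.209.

Routes whose prefix contains 20.238.246.209:
  0.0.0.0/0 (default, matches everything) -> ge-0/0/13
  20.0.0.0/7 (20.0.0.0 - 21.255.255.255) -> ge-0/0/0
  20.192.0.0/10 (20.192.0.0 - 20.255.255.255) -> ge-0/0/9
  20.232.0.0/13 (20.232.0.0 - 20.239.255.255) -> ge-0/0/14
  20.238.240.0/20 (20.238.240.0 - 20.238.255.255) -> ge-0/0/10
More-specific entries that do NOT match:
  20.238.246.144/28 (20.238.246.144 - 20.238.246.159) does not contain 20.238.246.209
  20.238.244.192/27 (20.238.244.192 - 20.238.244.223) does not contain 20.238.246.209
  20.238.247.128/25 (20.238.247.128 - 20.238.247.255) does not contain 20.238.246.209
  20.238.246.0/25 (20.238.246.0 - 20.238.246.127) does not contain 20.238.246.209
  20.238.254.0/23 (20.238.254.0 - 20.238.255.255) does not contain 20.238.246.209
  20.238.182.0/23 (20.238.182.0 - 20.238.183.255) does not contain 20.238.246.209
Longest matching prefix is /20 -> interface ge-0/0/10.

ge-0/0/10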